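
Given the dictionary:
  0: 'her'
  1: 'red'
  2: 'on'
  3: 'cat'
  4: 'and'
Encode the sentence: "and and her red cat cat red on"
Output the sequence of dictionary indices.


Look up each word in the dictionary:
  'and' -> 4
  'and' -> 4
  'her' -> 0
  'red' -> 1
  'cat' -> 3
  'cat' -> 3
  'red' -> 1
  'on' -> 2

Encoded: [4, 4, 0, 1, 3, 3, 1, 2]


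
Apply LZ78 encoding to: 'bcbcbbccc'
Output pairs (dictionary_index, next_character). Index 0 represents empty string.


LZ78 encoding steps:
Dictionary: {0: ''}
Step 1: w='' (idx 0), next='b' -> output (0, 'b'), add 'b' as idx 1
Step 2: w='' (idx 0), next='c' -> output (0, 'c'), add 'c' as idx 2
Step 3: w='b' (idx 1), next='c' -> output (1, 'c'), add 'bc' as idx 3
Step 4: w='b' (idx 1), next='b' -> output (1, 'b'), add 'bb' as idx 4
Step 5: w='c' (idx 2), next='c' -> output (2, 'c'), add 'cc' as idx 5
Step 6: w='c' (idx 2), end of input -> output (2, '')


Encoded: [(0, 'b'), (0, 'c'), (1, 'c'), (1, 'b'), (2, 'c'), (2, '')]


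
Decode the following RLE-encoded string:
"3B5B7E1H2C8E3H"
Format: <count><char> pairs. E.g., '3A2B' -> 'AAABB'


Expanding each <count><char> pair:
  3B -> 'BBB'
  5B -> 'BBBBB'
  7E -> 'EEEEEEE'
  1H -> 'H'
  2C -> 'CC'
  8E -> 'EEEEEEEE'
  3H -> 'HHH'

Decoded = BBBBBBBBEEEEEEEHCCEEEEEEEEHHH


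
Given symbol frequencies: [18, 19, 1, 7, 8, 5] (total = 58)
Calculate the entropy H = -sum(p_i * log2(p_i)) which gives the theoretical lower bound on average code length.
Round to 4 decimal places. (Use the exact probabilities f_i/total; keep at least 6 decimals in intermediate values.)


Per-symbol terms -p_i * log2(p_i) with p_i = f_i/58:
  p = 18/58 = 0.310345: log2(p) = -1.688056, -p*log2(p) = 0.523879
  p = 19/58 = 0.327586: log2(p) = -1.610053, -p*log2(p) = 0.527431
  p = 1/58 = 0.017241: log2(p) = -5.857981, -p*log2(p) = 0.101000
  p = 7/58 = 0.120690: log2(p) = -3.050626, -p*log2(p) = 0.368179
  p = 8/58 = 0.137931: log2(p) = -2.857981, -p*log2(p) = 0.394204
  p = 5/58 = 0.086207: log2(p) = -3.536053, -p*log2(p) = 0.304832
H = 0.523879 + 0.527431 + 0.101000 + 0.368179 + 0.394204 + 0.304832 = 2.219525

H = 2.2195 bits/symbol


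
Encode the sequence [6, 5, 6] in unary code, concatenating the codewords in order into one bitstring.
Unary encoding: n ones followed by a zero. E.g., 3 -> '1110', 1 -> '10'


Encode each number as n ones followed by a terminating 0:
  6 -> 1111110 (7 bits)
  5 -> 111110 (6 bits)
  6 -> 1111110 (7 bits)
Total length = 7 + 6 + 7 = 20 bits.

Unary([6, 5, 6]) = 11111101111101111110 (20 bits)


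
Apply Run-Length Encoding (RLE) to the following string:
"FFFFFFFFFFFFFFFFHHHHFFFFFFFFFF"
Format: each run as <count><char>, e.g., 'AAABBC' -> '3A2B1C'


Scanning runs left to right:
  i=0: run of 'F' x 16 -> '16F'
  i=16: run of 'H' x 4 -> '4H'
  i=20: run of 'F' x 10 -> '10F'

RLE = 16F4H10F


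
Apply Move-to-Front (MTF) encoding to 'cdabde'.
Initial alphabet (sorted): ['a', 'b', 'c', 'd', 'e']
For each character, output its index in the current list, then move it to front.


MTF encoding:
'c': index 2 in ['a', 'b', 'c', 'd', 'e'] -> ['c', 'a', 'b', 'd', 'e']
'd': index 3 in ['c', 'a', 'b', 'd', 'e'] -> ['d', 'c', 'a', 'b', 'e']
'a': index 2 in ['d', 'c', 'a', 'b', 'e'] -> ['a', 'd', 'c', 'b', 'e']
'b': index 3 in ['a', 'd', 'c', 'b', 'e'] -> ['b', 'a', 'd', 'c', 'e']
'd': index 2 in ['b', 'a', 'd', 'c', 'e'] -> ['d', 'b', 'a', 'c', 'e']
'e': index 4 in ['d', 'b', 'a', 'c', 'e'] -> ['e', 'd', 'b', 'a', 'c']


Output: [2, 3, 2, 3, 2, 4]


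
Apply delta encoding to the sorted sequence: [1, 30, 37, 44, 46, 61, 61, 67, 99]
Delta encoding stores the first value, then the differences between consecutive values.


First value: 1
Deltas:
  30 - 1 = 29
  37 - 30 = 7
  44 - 37 = 7
  46 - 44 = 2
  61 - 46 = 15
  61 - 61 = 0
  67 - 61 = 6
  99 - 67 = 32


Delta encoded: [1, 29, 7, 7, 2, 15, 0, 6, 32]


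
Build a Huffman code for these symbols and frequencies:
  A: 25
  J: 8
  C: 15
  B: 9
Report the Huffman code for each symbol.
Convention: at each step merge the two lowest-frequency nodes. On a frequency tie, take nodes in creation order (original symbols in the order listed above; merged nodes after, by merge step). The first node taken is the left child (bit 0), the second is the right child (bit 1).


Huffman tree construction:
Step 1: Merge J(8) + B(9) = 17
Step 2: Merge C(15) + (J+B)(17) = 32
Step 3: Merge A(25) + (C+(J+B))(32) = 57
Read each symbol's code off the tree from the root (left child = 0, right child = 1).

Codes:
  A: 0 (length 1)
  J: 110 (length 3)
  C: 10 (length 2)
  B: 111 (length 3)
Average code length: 106/57 = 1.8596 bits/symbol


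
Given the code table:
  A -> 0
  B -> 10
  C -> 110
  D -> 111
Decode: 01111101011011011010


Decoding:
0 -> A
111 -> D
110 -> C
10 -> B
110 -> C
110 -> C
110 -> C
10 -> B


Result: ADCBCCCB


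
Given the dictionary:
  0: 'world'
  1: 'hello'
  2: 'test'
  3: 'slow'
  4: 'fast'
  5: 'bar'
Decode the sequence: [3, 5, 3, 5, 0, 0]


Look up each index in the dictionary:
  3 -> 'slow'
  5 -> 'bar'
  3 -> 'slow'
  5 -> 'bar'
  0 -> 'world'
  0 -> 'world'

Decoded: "slow bar slow bar world world"


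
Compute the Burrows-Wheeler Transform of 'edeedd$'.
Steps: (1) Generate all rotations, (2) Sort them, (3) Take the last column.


Rotations (sorted):
  0: $edeedd -> last char: d
  1: d$edeed -> last char: d
  2: dd$edee -> last char: e
  3: deedd$e -> last char: e
  4: edd$ede -> last char: e
  5: edeedd$ -> last char: $
  6: eedd$ed -> last char: d


BWT = ddeee$d


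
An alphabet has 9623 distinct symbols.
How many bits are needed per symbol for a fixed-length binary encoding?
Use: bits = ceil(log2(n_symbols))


log2(9623) = 13.2323
Bracket: 2^13 = 8192 < 9623 <= 2^14 = 16384
So ceil(log2(9623)) = 14

bits = ceil(log2(9623)) = ceil(13.2323) = 14 bits


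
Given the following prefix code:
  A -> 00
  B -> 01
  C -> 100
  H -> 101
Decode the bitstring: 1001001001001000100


Decoding step by step:
Bits 100 -> C
Bits 100 -> C
Bits 100 -> C
Bits 100 -> C
Bits 100 -> C
Bits 01 -> B
Bits 00 -> A


Decoded message: CCCCCBA


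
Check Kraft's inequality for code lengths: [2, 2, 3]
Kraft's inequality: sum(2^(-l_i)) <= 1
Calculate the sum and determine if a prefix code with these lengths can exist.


Sum = 2^(-2) + 2^(-2) + 2^(-3)
    = 0.25 + 0.25 + 0.125
    = 5/8 = 0.625
Since 0.625 <= 1, Kraft's inequality IS satisfied.
A prefix code with these lengths CAN exist.

Kraft sum = 0.625. Satisfied.


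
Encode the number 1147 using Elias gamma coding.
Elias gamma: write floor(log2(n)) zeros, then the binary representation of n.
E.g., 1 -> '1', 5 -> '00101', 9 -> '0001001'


num_bits = floor(log2(1147)) + 1 = 11
leading_zeros = num_bits - 1 = 10
binary(1147) = 10001111011

Elias gamma(1147) = '0000000000' + '10001111011' = 000000000010001111011 (21 bits)


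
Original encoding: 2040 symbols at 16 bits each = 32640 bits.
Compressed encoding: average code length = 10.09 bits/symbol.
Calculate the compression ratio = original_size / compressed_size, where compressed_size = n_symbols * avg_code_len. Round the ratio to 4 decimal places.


original_size = n_symbols * orig_bits = 2040 * 16 = 32640 bits
compressed_size = n_symbols * avg_code_len = 2040 * 10.09 = 20583.6 bits
ratio = original_size / compressed_size = 32640 / 20583.6 = 1.5857

Compression ratio = 1.5857


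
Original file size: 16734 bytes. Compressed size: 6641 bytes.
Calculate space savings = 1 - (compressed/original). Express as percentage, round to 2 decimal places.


ratio = compressed/original = 6641/16734 = 0.396857
savings = 1 - ratio = 1 - 0.396857 = 0.603143
as a percentage: 0.603143 * 100 = 60.31%

Space savings = 1 - 6641/16734 = 60.31%


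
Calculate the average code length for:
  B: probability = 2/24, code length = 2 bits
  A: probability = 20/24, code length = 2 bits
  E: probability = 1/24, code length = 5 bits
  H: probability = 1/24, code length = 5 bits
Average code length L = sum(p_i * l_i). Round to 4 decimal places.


Weighted contributions p_i * l_i:
  B: (2/24) * 2 = 4/24
  A: (20/24) * 2 = 40/24
  E: (1/24) * 5 = 5/24
  H: (1/24) * 5 = 5/24
Sum = (4 + 40 + 5 + 5)/24 = 54/24

L = 54/24 = 2.2500 bits/symbol


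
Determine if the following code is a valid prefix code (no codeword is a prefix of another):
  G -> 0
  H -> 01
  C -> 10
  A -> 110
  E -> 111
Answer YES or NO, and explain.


Checking each pair (does one codeword prefix another?):
  G='0' vs H='01': prefix -- VIOLATION

NO -- this is NOT a valid prefix code. G (0) is a prefix of H (01).


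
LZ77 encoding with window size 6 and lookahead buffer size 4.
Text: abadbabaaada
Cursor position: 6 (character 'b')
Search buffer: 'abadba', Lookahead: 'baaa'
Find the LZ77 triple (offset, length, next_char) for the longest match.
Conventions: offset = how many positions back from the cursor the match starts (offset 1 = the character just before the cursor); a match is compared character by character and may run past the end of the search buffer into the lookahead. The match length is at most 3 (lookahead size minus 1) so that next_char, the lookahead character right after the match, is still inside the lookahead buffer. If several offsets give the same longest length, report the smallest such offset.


Try each offset into the search buffer:
  offset=1 (pos 5, char 'a'): match length 0
  offset=2 (pos 4, char 'b'): match length 2
  offset=3 (pos 3, char 'd'): match length 0
  offset=4 (pos 2, char 'a'): match length 0
  offset=5 (pos 1, char 'b'): match length 2
  offset=6 (pos 0, char 'a'): match length 0
Longest match has length 2, found at offsets 2, 5; take the smallest, offset 2.
next_char = character at position 6 + 2 = 8 -> 'a'

Best match: offset=2, length=2 (matching 'ba' starting at position 4)
LZ77 triple: (2, 2, 'a')


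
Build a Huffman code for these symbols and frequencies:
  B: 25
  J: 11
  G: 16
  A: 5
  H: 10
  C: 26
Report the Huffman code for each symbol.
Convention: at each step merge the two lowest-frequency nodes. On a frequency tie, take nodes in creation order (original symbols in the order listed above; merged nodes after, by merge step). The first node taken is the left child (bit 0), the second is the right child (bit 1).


Huffman tree construction:
Step 1: Merge A(5) + H(10) = 15
Step 2: Merge J(11) + (A+H)(15) = 26
Step 3: Merge G(16) + B(25) = 41
Step 4: Merge C(26) + (J+(A+H))(26) = 52
Step 5: Merge (G+B)(41) + (C+(J+(A+H)))(52) = 93
Read each symbol's code off the tree from the root (left child = 0, right child = 1).

Codes:
  B: 01 (length 2)
  J: 110 (length 3)
  G: 00 (length 2)
  A: 1110 (length 4)
  H: 1111 (length 4)
  C: 10 (length 2)
Average code length: 227/93 = 2.4409 bits/symbol


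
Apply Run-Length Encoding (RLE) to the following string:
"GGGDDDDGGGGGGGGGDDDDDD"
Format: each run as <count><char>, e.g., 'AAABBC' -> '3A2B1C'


Scanning runs left to right:
  i=0: run of 'G' x 3 -> '3G'
  i=3: run of 'D' x 4 -> '4D'
  i=7: run of 'G' x 9 -> '9G'
  i=16: run of 'D' x 6 -> '6D'

RLE = 3G4D9G6D


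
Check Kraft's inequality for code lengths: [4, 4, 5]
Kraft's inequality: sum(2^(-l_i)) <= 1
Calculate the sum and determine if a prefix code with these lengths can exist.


Sum = 2^(-4) + 2^(-4) + 2^(-5)
    = 0.0625 + 0.0625 + 0.03125
    = 5/32 = 0.15625
Since 0.15625 <= 1, Kraft's inequality IS satisfied.
A prefix code with these lengths CAN exist.

Kraft sum = 0.15625. Satisfied.


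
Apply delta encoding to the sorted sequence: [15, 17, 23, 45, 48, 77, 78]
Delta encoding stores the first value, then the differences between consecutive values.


First value: 15
Deltas:
  17 - 15 = 2
  23 - 17 = 6
  45 - 23 = 22
  48 - 45 = 3
  77 - 48 = 29
  78 - 77 = 1


Delta encoded: [15, 2, 6, 22, 3, 29, 1]


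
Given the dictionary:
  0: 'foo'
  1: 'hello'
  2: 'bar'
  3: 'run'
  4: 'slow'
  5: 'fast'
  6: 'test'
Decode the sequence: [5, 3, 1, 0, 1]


Look up each index in the dictionary:
  5 -> 'fast'
  3 -> 'run'
  1 -> 'hello'
  0 -> 'foo'
  1 -> 'hello'

Decoded: "fast run hello foo hello"


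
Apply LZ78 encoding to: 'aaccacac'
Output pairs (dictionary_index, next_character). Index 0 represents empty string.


LZ78 encoding steps:
Dictionary: {0: ''}
Step 1: w='' (idx 0), next='a' -> output (0, 'a'), add 'a' as idx 1
Step 2: w='a' (idx 1), next='c' -> output (1, 'c'), add 'ac' as idx 2
Step 3: w='' (idx 0), next='c' -> output (0, 'c'), add 'c' as idx 3
Step 4: w='ac' (idx 2), next='a' -> output (2, 'a'), add 'aca' as idx 4
Step 5: w='c' (idx 3), end of input -> output (3, '')


Encoded: [(0, 'a'), (1, 'c'), (0, 'c'), (2, 'a'), (3, '')]


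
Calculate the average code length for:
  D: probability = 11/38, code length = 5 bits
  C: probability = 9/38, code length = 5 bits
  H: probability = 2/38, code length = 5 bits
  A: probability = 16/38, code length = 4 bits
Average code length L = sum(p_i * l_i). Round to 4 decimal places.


Weighted contributions p_i * l_i:
  D: (11/38) * 5 = 55/38
  C: (9/38) * 5 = 45/38
  H: (2/38) * 5 = 10/38
  A: (16/38) * 4 = 64/38
Sum = (55 + 45 + 10 + 64)/38 = 174/38

L = 174/38 = 4.5789 bits/symbol


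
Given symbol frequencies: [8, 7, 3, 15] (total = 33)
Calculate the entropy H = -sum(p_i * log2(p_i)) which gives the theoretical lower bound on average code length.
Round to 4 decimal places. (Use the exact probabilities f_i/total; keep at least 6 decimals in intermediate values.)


Per-symbol terms -p_i * log2(p_i) with p_i = f_i/33:
  p = 8/33 = 0.242424: log2(p) = -2.044394, -p*log2(p) = 0.495611
  p = 7/33 = 0.212121: log2(p) = -2.237039, -p*log2(p) = 0.474523
  p = 3/33 = 0.090909: log2(p) = -3.459432, -p*log2(p) = 0.314494
  p = 15/33 = 0.454545: log2(p) = -1.137504, -p*log2(p) = 0.517047
H = 0.495611 + 0.474523 + 0.314494 + 0.517047 = 1.801675

H = 1.8017 bits/symbol


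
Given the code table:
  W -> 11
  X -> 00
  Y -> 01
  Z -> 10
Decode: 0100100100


Decoding:
01 -> Y
00 -> X
10 -> Z
01 -> Y
00 -> X


Result: YXZYX


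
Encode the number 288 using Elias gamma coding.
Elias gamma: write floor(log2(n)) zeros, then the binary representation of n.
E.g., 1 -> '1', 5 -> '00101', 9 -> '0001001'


num_bits = floor(log2(288)) + 1 = 9
leading_zeros = num_bits - 1 = 8
binary(288) = 100100000

Elias gamma(288) = '00000000' + '100100000' = 00000000100100000 (17 bits)


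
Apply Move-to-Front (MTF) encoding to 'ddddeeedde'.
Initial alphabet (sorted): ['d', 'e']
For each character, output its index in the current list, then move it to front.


MTF encoding:
'd': index 0 in ['d', 'e'] -> ['d', 'e']
'd': index 0 in ['d', 'e'] -> ['d', 'e']
'd': index 0 in ['d', 'e'] -> ['d', 'e']
'd': index 0 in ['d', 'e'] -> ['d', 'e']
'e': index 1 in ['d', 'e'] -> ['e', 'd']
'e': index 0 in ['e', 'd'] -> ['e', 'd']
'e': index 0 in ['e', 'd'] -> ['e', 'd']
'd': index 1 in ['e', 'd'] -> ['d', 'e']
'd': index 0 in ['d', 'e'] -> ['d', 'e']
'e': index 1 in ['d', 'e'] -> ['e', 'd']


Output: [0, 0, 0, 0, 1, 0, 0, 1, 0, 1]


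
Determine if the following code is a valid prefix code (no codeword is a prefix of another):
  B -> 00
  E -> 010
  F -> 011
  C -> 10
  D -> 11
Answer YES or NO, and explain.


Checking each pair (does one codeword prefix another?):
  B='00' vs E='010': no prefix
  B='00' vs F='011': no prefix
  B='00' vs C='10': no prefix
  B='00' vs D='11': no prefix
  E='010' vs B='00': no prefix
  E='010' vs F='011': no prefix
  E='010' vs C='10': no prefix
  E='010' vs D='11': no prefix
  F='011' vs B='00': no prefix
  F='011' vs E='010': no prefix
  F='011' vs C='10': no prefix
  F='011' vs D='11': no prefix
  C='10' vs B='00': no prefix
  C='10' vs E='010': no prefix
  C='10' vs F='011': no prefix
  C='10' vs D='11': no prefix
  D='11' vs B='00': no prefix
  D='11' vs E='010': no prefix
  D='11' vs F='011': no prefix
  D='11' vs C='10': no prefix
No violation found over all pairs.

YES -- this is a valid prefix code. No codeword is a prefix of any other codeword.


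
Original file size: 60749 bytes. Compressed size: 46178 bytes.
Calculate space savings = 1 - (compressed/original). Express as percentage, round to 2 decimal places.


ratio = compressed/original = 46178/60749 = 0.760144
savings = 1 - ratio = 1 - 0.760144 = 0.239856
as a percentage: 0.239856 * 100 = 23.99%

Space savings = 1 - 46178/60749 = 23.99%


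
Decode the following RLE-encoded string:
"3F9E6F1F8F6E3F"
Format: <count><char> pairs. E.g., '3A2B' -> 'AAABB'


Expanding each <count><char> pair:
  3F -> 'FFF'
  9E -> 'EEEEEEEEE'
  6F -> 'FFFFFF'
  1F -> 'F'
  8F -> 'FFFFFFFF'
  6E -> 'EEEEEE'
  3F -> 'FFF'

Decoded = FFFEEEEEEEEEFFFFFFFFFFFFFFFEEEEEEFFF


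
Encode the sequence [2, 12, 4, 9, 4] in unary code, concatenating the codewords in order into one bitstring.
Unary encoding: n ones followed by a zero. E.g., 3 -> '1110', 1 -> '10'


Encode each number as n ones followed by a terminating 0:
  2 -> 110 (3 bits)
  12 -> 1111111111110 (13 bits)
  4 -> 11110 (5 bits)
  9 -> 1111111110 (10 bits)
  4 -> 11110 (5 bits)
Total length = 3 + 13 + 5 + 10 + 5 = 36 bits.

Unary([2, 12, 4, 9, 4]) = 110111111111111011110111111111011110 (36 bits)


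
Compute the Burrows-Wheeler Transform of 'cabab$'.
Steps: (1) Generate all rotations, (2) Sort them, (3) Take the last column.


Rotations (sorted):
  0: $cabab -> last char: b
  1: ab$cab -> last char: b
  2: abab$c -> last char: c
  3: b$caba -> last char: a
  4: bab$ca -> last char: a
  5: cabab$ -> last char: $


BWT = bbcaa$


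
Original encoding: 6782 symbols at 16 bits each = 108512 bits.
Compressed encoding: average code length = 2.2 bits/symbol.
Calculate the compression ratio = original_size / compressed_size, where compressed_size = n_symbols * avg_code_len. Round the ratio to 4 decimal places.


original_size = n_symbols * orig_bits = 6782 * 16 = 108512 bits
compressed_size = n_symbols * avg_code_len = 6782 * 2.2 = 14920.4 bits
ratio = original_size / compressed_size = 108512 / 14920.4 = 7.2727

Compression ratio = 7.2727


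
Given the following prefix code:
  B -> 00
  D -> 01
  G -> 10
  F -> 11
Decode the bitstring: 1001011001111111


Decoding step by step:
Bits 10 -> G
Bits 01 -> D
Bits 01 -> D
Bits 10 -> G
Bits 01 -> D
Bits 11 -> F
Bits 11 -> F
Bits 11 -> F


Decoded message: GDDGDFFF


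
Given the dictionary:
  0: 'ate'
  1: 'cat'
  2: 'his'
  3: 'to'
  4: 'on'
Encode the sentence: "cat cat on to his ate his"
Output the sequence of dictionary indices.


Look up each word in the dictionary:
  'cat' -> 1
  'cat' -> 1
  'on' -> 4
  'to' -> 3
  'his' -> 2
  'ate' -> 0
  'his' -> 2

Encoded: [1, 1, 4, 3, 2, 0, 2]


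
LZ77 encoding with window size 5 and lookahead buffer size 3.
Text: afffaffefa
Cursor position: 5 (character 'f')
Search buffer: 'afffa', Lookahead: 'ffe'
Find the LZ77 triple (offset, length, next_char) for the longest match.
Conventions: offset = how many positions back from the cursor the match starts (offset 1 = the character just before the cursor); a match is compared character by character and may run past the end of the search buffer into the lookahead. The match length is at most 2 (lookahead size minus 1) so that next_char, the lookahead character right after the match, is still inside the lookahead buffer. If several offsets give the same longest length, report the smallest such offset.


Try each offset into the search buffer:
  offset=1 (pos 4, char 'a'): match length 0
  offset=2 (pos 3, char 'f'): match length 1
  offset=3 (pos 2, char 'f'): match length 2
  offset=4 (pos 1, char 'f'): match length 2
  offset=5 (pos 0, char 'a'): match length 0
Longest match has length 2, found at offsets 3, 4; take the smallest, offset 3.
next_char = character at position 5 + 2 = 7 -> 'e'

Best match: offset=3, length=2 (matching 'ff' starting at position 2)
LZ77 triple: (3, 2, 'e')


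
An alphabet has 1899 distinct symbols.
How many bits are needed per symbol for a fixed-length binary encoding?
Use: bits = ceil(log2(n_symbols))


log2(1899) = 10.891
Bracket: 2^10 = 1024 < 1899 <= 2^11 = 2048
So ceil(log2(1899)) = 11

bits = ceil(log2(1899)) = ceil(10.891) = 11 bits


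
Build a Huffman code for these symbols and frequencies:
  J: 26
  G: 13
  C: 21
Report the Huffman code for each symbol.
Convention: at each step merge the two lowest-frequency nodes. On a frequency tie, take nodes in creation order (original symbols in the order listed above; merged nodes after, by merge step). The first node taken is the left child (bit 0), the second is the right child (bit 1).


Huffman tree construction:
Step 1: Merge G(13) + C(21) = 34
Step 2: Merge J(26) + (G+C)(34) = 60
Read each symbol's code off the tree from the root (left child = 0, right child = 1).

Codes:
  J: 0 (length 1)
  G: 10 (length 2)
  C: 11 (length 2)
Average code length: 94/60 = 1.5667 bits/symbol


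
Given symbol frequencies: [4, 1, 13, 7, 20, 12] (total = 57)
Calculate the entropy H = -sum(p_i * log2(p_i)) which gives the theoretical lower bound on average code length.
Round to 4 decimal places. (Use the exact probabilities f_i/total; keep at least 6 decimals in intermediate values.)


Per-symbol terms -p_i * log2(p_i) with p_i = f_i/57:
  p = 4/57 = 0.070175: log2(p) = -3.832890, -p*log2(p) = 0.268975
  p = 1/57 = 0.017544: log2(p) = -5.832890, -p*log2(p) = 0.102331
  p = 13/57 = 0.228070: log2(p) = -2.132450, -p*log2(p) = 0.486348
  p = 7/57 = 0.122807: log2(p) = -3.025535, -p*log2(p) = 0.371557
  p = 20/57 = 0.350877: log2(p) = -1.510962, -p*log2(p) = 0.530162
  p = 12/57 = 0.210526: log2(p) = -2.247928, -p*log2(p) = 0.473248
H = 0.268975 + 0.102331 + 0.486348 + 0.371557 + 0.530162 + 0.473248 = 2.232621

H = 2.2326 bits/symbol


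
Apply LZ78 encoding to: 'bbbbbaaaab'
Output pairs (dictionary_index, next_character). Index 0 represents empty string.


LZ78 encoding steps:
Dictionary: {0: ''}
Step 1: w='' (idx 0), next='b' -> output (0, 'b'), add 'b' as idx 1
Step 2: w='b' (idx 1), next='b' -> output (1, 'b'), add 'bb' as idx 2
Step 3: w='bb' (idx 2), next='a' -> output (2, 'a'), add 'bba' as idx 3
Step 4: w='' (idx 0), next='a' -> output (0, 'a'), add 'a' as idx 4
Step 5: w='a' (idx 4), next='a' -> output (4, 'a'), add 'aa' as idx 5
Step 6: w='b' (idx 1), end of input -> output (1, '')


Encoded: [(0, 'b'), (1, 'b'), (2, 'a'), (0, 'a'), (4, 'a'), (1, '')]


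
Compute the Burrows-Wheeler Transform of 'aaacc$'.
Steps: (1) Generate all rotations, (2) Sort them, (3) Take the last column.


Rotations (sorted):
  0: $aaacc -> last char: c
  1: aaacc$ -> last char: $
  2: aacc$a -> last char: a
  3: acc$aa -> last char: a
  4: c$aaac -> last char: c
  5: cc$aaa -> last char: a


BWT = c$aaca


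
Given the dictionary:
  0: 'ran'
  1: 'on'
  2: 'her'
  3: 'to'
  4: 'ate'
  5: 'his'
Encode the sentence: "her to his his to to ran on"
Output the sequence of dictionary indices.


Look up each word in the dictionary:
  'her' -> 2
  'to' -> 3
  'his' -> 5
  'his' -> 5
  'to' -> 3
  'to' -> 3
  'ran' -> 0
  'on' -> 1

Encoded: [2, 3, 5, 5, 3, 3, 0, 1]


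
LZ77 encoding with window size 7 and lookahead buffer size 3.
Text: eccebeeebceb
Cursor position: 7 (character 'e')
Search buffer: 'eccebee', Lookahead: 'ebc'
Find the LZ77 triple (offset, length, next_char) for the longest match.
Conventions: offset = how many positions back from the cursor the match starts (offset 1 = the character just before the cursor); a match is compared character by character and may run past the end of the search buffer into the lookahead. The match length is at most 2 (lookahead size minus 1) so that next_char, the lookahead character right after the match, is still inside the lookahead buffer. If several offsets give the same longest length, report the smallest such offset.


Try each offset into the search buffer:
  offset=1 (pos 6, char 'e'): match length 1
  offset=2 (pos 5, char 'e'): match length 1
  offset=3 (pos 4, char 'b'): match length 0
  offset=4 (pos 3, char 'e'): match length 2
  offset=5 (pos 2, char 'c'): match length 0
  offset=6 (pos 1, char 'c'): match length 0
  offset=7 (pos 0, char 'e'): match length 1
Longest match has length 2 at offset 4.
next_char = character at position 7 + 2 = 9 -> 'c'

Best match: offset=4, length=2 (matching 'eb' starting at position 3)
LZ77 triple: (4, 2, 'c')


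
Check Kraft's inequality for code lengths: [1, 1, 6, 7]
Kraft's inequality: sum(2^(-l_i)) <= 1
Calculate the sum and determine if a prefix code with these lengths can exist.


Sum = 2^(-1) + 2^(-1) + 2^(-6) + 2^(-7)
    = 0.5 + 0.5 + 0.015625 + 0.0078125
    = 131/128 = 1.0234375
Since 1.0234375 > 1, Kraft's inequality is NOT satisfied.
A prefix code with these lengths CANNOT exist.

Kraft sum = 1.0234375. Not satisfied.


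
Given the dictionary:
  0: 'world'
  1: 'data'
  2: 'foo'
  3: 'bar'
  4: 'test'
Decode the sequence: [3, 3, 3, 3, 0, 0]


Look up each index in the dictionary:
  3 -> 'bar'
  3 -> 'bar'
  3 -> 'bar'
  3 -> 'bar'
  0 -> 'world'
  0 -> 'world'

Decoded: "bar bar bar bar world world"


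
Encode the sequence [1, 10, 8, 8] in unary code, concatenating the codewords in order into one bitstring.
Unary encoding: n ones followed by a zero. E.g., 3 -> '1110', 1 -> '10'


Encode each number as n ones followed by a terminating 0:
  1 -> 10 (2 bits)
  10 -> 11111111110 (11 bits)
  8 -> 111111110 (9 bits)
  8 -> 111111110 (9 bits)
Total length = 2 + 11 + 9 + 9 = 31 bits.

Unary([1, 10, 8, 8]) = 1011111111110111111110111111110 (31 bits)


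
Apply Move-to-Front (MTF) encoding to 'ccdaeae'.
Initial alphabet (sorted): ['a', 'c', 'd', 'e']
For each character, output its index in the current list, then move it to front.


MTF encoding:
'c': index 1 in ['a', 'c', 'd', 'e'] -> ['c', 'a', 'd', 'e']
'c': index 0 in ['c', 'a', 'd', 'e'] -> ['c', 'a', 'd', 'e']
'd': index 2 in ['c', 'a', 'd', 'e'] -> ['d', 'c', 'a', 'e']
'a': index 2 in ['d', 'c', 'a', 'e'] -> ['a', 'd', 'c', 'e']
'e': index 3 in ['a', 'd', 'c', 'e'] -> ['e', 'a', 'd', 'c']
'a': index 1 in ['e', 'a', 'd', 'c'] -> ['a', 'e', 'd', 'c']
'e': index 1 in ['a', 'e', 'd', 'c'] -> ['e', 'a', 'd', 'c']


Output: [1, 0, 2, 2, 3, 1, 1]


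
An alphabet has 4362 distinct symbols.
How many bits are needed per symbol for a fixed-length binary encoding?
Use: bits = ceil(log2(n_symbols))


log2(4362) = 12.0908
Bracket: 2^12 = 4096 < 4362 <= 2^13 = 8192
So ceil(log2(4362)) = 13

bits = ceil(log2(4362)) = ceil(12.0908) = 13 bits


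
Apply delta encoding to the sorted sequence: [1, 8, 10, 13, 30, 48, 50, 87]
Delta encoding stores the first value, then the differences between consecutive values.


First value: 1
Deltas:
  8 - 1 = 7
  10 - 8 = 2
  13 - 10 = 3
  30 - 13 = 17
  48 - 30 = 18
  50 - 48 = 2
  87 - 50 = 37


Delta encoded: [1, 7, 2, 3, 17, 18, 2, 37]


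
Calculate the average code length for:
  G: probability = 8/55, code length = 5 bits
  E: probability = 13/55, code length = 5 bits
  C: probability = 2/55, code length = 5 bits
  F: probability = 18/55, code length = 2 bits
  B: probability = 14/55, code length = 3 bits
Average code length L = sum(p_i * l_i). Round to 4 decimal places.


Weighted contributions p_i * l_i:
  G: (8/55) * 5 = 40/55
  E: (13/55) * 5 = 65/55
  C: (2/55) * 5 = 10/55
  F: (18/55) * 2 = 36/55
  B: (14/55) * 3 = 42/55
Sum = (40 + 65 + 10 + 36 + 42)/55 = 193/55

L = 193/55 = 3.5091 bits/symbol


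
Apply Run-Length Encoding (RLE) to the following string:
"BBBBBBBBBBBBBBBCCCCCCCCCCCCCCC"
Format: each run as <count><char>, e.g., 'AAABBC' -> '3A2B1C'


Scanning runs left to right:
  i=0: run of 'B' x 15 -> '15B'
  i=15: run of 'C' x 15 -> '15C'

RLE = 15B15C


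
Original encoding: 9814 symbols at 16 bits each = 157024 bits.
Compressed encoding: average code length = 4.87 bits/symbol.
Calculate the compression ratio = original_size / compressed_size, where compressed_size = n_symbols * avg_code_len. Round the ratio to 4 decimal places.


original_size = n_symbols * orig_bits = 9814 * 16 = 157024 bits
compressed_size = n_symbols * avg_code_len = 9814 * 4.87 = 47794.18 bits
ratio = original_size / compressed_size = 157024 / 47794.18 = 3.2854

Compression ratio = 3.2854


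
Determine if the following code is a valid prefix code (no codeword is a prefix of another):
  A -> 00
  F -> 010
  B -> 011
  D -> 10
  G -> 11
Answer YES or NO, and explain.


Checking each pair (does one codeword prefix another?):
  A='00' vs F='010': no prefix
  A='00' vs B='011': no prefix
  A='00' vs D='10': no prefix
  A='00' vs G='11': no prefix
  F='010' vs A='00': no prefix
  F='010' vs B='011': no prefix
  F='010' vs D='10': no prefix
  F='010' vs G='11': no prefix
  B='011' vs A='00': no prefix
  B='011' vs F='010': no prefix
  B='011' vs D='10': no prefix
  B='011' vs G='11': no prefix
  D='10' vs A='00': no prefix
  D='10' vs F='010': no prefix
  D='10' vs B='011': no prefix
  D='10' vs G='11': no prefix
  G='11' vs A='00': no prefix
  G='11' vs F='010': no prefix
  G='11' vs B='011': no prefix
  G='11' vs D='10': no prefix
No violation found over all pairs.

YES -- this is a valid prefix code. No codeword is a prefix of any other codeword.


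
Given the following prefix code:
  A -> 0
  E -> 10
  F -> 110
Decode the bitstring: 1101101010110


Decoding step by step:
Bits 110 -> F
Bits 110 -> F
Bits 10 -> E
Bits 10 -> E
Bits 110 -> F


Decoded message: FFEEF


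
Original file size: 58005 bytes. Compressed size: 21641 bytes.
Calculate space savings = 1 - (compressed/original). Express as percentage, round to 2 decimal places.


ratio = compressed/original = 21641/58005 = 0.373089
savings = 1 - ratio = 1 - 0.373089 = 0.626911
as a percentage: 0.626911 * 100 = 62.69%

Space savings = 1 - 21641/58005 = 62.69%


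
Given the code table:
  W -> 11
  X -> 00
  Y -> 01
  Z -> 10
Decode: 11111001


Decoding:
11 -> W
11 -> W
10 -> Z
01 -> Y


Result: WWZY


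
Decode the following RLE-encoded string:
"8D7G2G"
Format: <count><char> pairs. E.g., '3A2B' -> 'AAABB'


Expanding each <count><char> pair:
  8D -> 'DDDDDDDD'
  7G -> 'GGGGGGG'
  2G -> 'GG'

Decoded = DDDDDDDDGGGGGGGGG


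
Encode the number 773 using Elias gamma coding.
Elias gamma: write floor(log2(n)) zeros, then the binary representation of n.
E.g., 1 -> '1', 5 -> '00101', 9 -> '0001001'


num_bits = floor(log2(773)) + 1 = 10
leading_zeros = num_bits - 1 = 9
binary(773) = 1100000101

Elias gamma(773) = '000000000' + '1100000101' = 0000000001100000101 (19 bits)


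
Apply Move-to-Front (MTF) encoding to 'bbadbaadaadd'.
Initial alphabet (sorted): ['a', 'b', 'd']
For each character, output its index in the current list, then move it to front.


MTF encoding:
'b': index 1 in ['a', 'b', 'd'] -> ['b', 'a', 'd']
'b': index 0 in ['b', 'a', 'd'] -> ['b', 'a', 'd']
'a': index 1 in ['b', 'a', 'd'] -> ['a', 'b', 'd']
'd': index 2 in ['a', 'b', 'd'] -> ['d', 'a', 'b']
'b': index 2 in ['d', 'a', 'b'] -> ['b', 'd', 'a']
'a': index 2 in ['b', 'd', 'a'] -> ['a', 'b', 'd']
'a': index 0 in ['a', 'b', 'd'] -> ['a', 'b', 'd']
'd': index 2 in ['a', 'b', 'd'] -> ['d', 'a', 'b']
'a': index 1 in ['d', 'a', 'b'] -> ['a', 'd', 'b']
'a': index 0 in ['a', 'd', 'b'] -> ['a', 'd', 'b']
'd': index 1 in ['a', 'd', 'b'] -> ['d', 'a', 'b']
'd': index 0 in ['d', 'a', 'b'] -> ['d', 'a', 'b']


Output: [1, 0, 1, 2, 2, 2, 0, 2, 1, 0, 1, 0]


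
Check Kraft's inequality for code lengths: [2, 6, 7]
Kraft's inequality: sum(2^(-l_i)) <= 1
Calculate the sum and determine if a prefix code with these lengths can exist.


Sum = 2^(-2) + 2^(-6) + 2^(-7)
    = 0.25 + 0.015625 + 0.0078125
    = 35/128 = 0.2734375
Since 0.2734375 <= 1, Kraft's inequality IS satisfied.
A prefix code with these lengths CAN exist.

Kraft sum = 0.2734375. Satisfied.


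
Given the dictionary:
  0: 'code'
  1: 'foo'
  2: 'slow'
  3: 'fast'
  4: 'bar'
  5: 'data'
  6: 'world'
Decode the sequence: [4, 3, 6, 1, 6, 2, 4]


Look up each index in the dictionary:
  4 -> 'bar'
  3 -> 'fast'
  6 -> 'world'
  1 -> 'foo'
  6 -> 'world'
  2 -> 'slow'
  4 -> 'bar'

Decoded: "bar fast world foo world slow bar"


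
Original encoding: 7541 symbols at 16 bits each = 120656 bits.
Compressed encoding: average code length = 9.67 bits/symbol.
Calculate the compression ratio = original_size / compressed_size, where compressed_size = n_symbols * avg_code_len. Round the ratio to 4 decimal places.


original_size = n_symbols * orig_bits = 7541 * 16 = 120656 bits
compressed_size = n_symbols * avg_code_len = 7541 * 9.67 = 72921.47 bits
ratio = original_size / compressed_size = 120656 / 72921.47 = 1.6546

Compression ratio = 1.6546


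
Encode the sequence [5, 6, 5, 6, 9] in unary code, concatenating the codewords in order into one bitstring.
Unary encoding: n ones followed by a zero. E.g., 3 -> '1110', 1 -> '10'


Encode each number as n ones followed by a terminating 0:
  5 -> 111110 (6 bits)
  6 -> 1111110 (7 bits)
  5 -> 111110 (6 bits)
  6 -> 1111110 (7 bits)
  9 -> 1111111110 (10 bits)
Total length = 6 + 7 + 6 + 7 + 10 = 36 bits.

Unary([5, 6, 5, 6, 9]) = 111110111111011111011111101111111110 (36 bits)


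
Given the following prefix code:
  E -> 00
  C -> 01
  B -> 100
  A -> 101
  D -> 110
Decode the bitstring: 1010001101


Decoding step by step:
Bits 101 -> A
Bits 00 -> E
Bits 01 -> C
Bits 101 -> A


Decoded message: AECA


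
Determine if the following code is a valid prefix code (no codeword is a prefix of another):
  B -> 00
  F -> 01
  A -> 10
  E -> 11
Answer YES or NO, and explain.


Checking each pair (does one codeword prefix another?):
  B='00' vs F='01': no prefix
  B='00' vs A='10': no prefix
  B='00' vs E='11': no prefix
  F='01' vs B='00': no prefix
  F='01' vs A='10': no prefix
  F='01' vs E='11': no prefix
  A='10' vs B='00': no prefix
  A='10' vs F='01': no prefix
  A='10' vs E='11': no prefix
  E='11' vs B='00': no prefix
  E='11' vs F='01': no prefix
  E='11' vs A='10': no prefix
No violation found over all pairs.

YES -- this is a valid prefix code. No codeword is a prefix of any other codeword.


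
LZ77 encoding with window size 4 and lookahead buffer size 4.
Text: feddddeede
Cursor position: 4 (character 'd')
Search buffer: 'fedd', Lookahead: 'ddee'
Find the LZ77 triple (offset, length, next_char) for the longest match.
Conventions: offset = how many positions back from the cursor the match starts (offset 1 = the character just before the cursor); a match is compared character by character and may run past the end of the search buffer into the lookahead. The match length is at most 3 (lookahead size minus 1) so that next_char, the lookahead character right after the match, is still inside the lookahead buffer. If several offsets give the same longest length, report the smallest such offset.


Try each offset into the search buffer:
  offset=1 (pos 3, char 'd'): match length 2
  offset=2 (pos 2, char 'd'): match length 2
  offset=3 (pos 1, char 'e'): match length 0
  offset=4 (pos 0, char 'f'): match length 0
Longest match has length 2, found at offsets 1, 2; take the smallest, offset 1.
next_char = character at position 4 + 2 = 6 -> 'e'

Best match: offset=1, length=2 (matching 'dd' starting at position 3)
LZ77 triple: (1, 2, 'e')


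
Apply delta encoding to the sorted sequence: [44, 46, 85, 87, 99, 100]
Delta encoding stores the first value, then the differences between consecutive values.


First value: 44
Deltas:
  46 - 44 = 2
  85 - 46 = 39
  87 - 85 = 2
  99 - 87 = 12
  100 - 99 = 1


Delta encoded: [44, 2, 39, 2, 12, 1]


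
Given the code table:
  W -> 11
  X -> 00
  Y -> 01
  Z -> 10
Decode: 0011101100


Decoding:
00 -> X
11 -> W
10 -> Z
11 -> W
00 -> X


Result: XWZWX


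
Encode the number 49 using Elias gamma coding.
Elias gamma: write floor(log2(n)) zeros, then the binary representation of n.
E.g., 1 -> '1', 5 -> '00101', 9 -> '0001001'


num_bits = floor(log2(49)) + 1 = 6
leading_zeros = num_bits - 1 = 5
binary(49) = 110001

Elias gamma(49) = '00000' + '110001' = 00000110001 (11 bits)


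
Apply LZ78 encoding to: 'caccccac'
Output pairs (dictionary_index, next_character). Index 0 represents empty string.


LZ78 encoding steps:
Dictionary: {0: ''}
Step 1: w='' (idx 0), next='c' -> output (0, 'c'), add 'c' as idx 1
Step 2: w='' (idx 0), next='a' -> output (0, 'a'), add 'a' as idx 2
Step 3: w='c' (idx 1), next='c' -> output (1, 'c'), add 'cc' as idx 3
Step 4: w='cc' (idx 3), next='a' -> output (3, 'a'), add 'cca' as idx 4
Step 5: w='c' (idx 1), end of input -> output (1, '')


Encoded: [(0, 'c'), (0, 'a'), (1, 'c'), (3, 'a'), (1, '')]


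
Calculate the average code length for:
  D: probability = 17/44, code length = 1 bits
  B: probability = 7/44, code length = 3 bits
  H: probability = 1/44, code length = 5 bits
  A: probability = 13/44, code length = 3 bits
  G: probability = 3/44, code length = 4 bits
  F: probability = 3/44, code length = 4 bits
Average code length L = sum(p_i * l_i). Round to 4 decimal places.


Weighted contributions p_i * l_i:
  D: (17/44) * 1 = 17/44
  B: (7/44) * 3 = 21/44
  H: (1/44) * 5 = 5/44
  A: (13/44) * 3 = 39/44
  G: (3/44) * 4 = 12/44
  F: (3/44) * 4 = 12/44
Sum = (17 + 21 + 5 + 39 + 12 + 12)/44 = 106/44

L = 106/44 = 2.4091 bits/symbol


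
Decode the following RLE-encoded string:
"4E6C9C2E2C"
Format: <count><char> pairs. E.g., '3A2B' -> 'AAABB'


Expanding each <count><char> pair:
  4E -> 'EEEE'
  6C -> 'CCCCCC'
  9C -> 'CCCCCCCCC'
  2E -> 'EE'
  2C -> 'CC'

Decoded = EEEECCCCCCCCCCCCCCCEECC


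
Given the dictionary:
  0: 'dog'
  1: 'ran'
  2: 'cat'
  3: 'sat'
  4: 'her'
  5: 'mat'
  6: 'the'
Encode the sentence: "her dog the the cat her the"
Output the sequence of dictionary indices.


Look up each word in the dictionary:
  'her' -> 4
  'dog' -> 0
  'the' -> 6
  'the' -> 6
  'cat' -> 2
  'her' -> 4
  'the' -> 6

Encoded: [4, 0, 6, 6, 2, 4, 6]


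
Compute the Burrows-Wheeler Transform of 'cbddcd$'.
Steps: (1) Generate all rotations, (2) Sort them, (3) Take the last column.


Rotations (sorted):
  0: $cbddcd -> last char: d
  1: bddcd$c -> last char: c
  2: cbddcd$ -> last char: $
  3: cd$cbdd -> last char: d
  4: d$cbddc -> last char: c
  5: dcd$cbd -> last char: d
  6: ddcd$cb -> last char: b


BWT = dc$dcdb


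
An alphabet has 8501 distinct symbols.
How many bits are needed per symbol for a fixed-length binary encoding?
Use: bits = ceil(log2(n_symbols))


log2(8501) = 13.0534
Bracket: 2^13 = 8192 < 8501 <= 2^14 = 16384
So ceil(log2(8501)) = 14

bits = ceil(log2(8501)) = ceil(13.0534) = 14 bits


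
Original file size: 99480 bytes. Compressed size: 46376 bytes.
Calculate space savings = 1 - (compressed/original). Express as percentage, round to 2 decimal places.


ratio = compressed/original = 46376/99480 = 0.466184
savings = 1 - ratio = 1 - 0.466184 = 0.533816
as a percentage: 0.533816 * 100 = 53.38%

Space savings = 1 - 46376/99480 = 53.38%


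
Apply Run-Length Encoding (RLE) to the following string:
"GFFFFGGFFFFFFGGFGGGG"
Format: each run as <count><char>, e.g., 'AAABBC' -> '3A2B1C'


Scanning runs left to right:
  i=0: run of 'G' x 1 -> '1G'
  i=1: run of 'F' x 4 -> '4F'
  i=5: run of 'G' x 2 -> '2G'
  i=7: run of 'F' x 6 -> '6F'
  i=13: run of 'G' x 2 -> '2G'
  i=15: run of 'F' x 1 -> '1F'
  i=16: run of 'G' x 4 -> '4G'

RLE = 1G4F2G6F2G1F4G


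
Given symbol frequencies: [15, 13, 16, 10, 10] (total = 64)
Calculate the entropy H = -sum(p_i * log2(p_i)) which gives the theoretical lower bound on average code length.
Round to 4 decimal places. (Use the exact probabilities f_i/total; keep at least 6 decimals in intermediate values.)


Per-symbol terms -p_i * log2(p_i) with p_i = f_i/64:
  p = 15/64 = 0.234375: log2(p) = -2.093109, -p*log2(p) = 0.490573
  p = 13/64 = 0.203125: log2(p) = -2.299560, -p*log2(p) = 0.467098
  p = 16/64 = 0.250000: log2(p) = -2.000000, -p*log2(p) = 0.500000
  p = 10/64 = 0.156250: log2(p) = -2.678072, -p*log2(p) = 0.418449
  p = 10/64 = 0.156250: log2(p) = -2.678072, -p*log2(p) = 0.418449
H = 0.490573 + 0.467098 + 0.500000 + 0.418449 + 0.418449 = 2.294569

H = 2.2946 bits/symbol


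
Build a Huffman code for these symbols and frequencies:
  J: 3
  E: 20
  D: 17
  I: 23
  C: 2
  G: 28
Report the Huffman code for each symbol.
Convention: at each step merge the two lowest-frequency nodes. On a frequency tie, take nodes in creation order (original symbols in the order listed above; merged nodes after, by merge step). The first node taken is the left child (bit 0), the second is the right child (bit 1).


Huffman tree construction:
Step 1: Merge C(2) + J(3) = 5
Step 2: Merge (C+J)(5) + D(17) = 22
Step 3: Merge E(20) + ((C+J)+D)(22) = 42
Step 4: Merge I(23) + G(28) = 51
Step 5: Merge (E+((C+J)+D))(42) + (I+G)(51) = 93
Read each symbol's code off the tree from the root (left child = 0, right child = 1).

Codes:
  J: 0101 (length 4)
  E: 00 (length 2)
  D: 011 (length 3)
  I: 10 (length 2)
  C: 0100 (length 4)
  G: 11 (length 2)
Average code length: 213/93 = 2.2903 bits/symbol
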